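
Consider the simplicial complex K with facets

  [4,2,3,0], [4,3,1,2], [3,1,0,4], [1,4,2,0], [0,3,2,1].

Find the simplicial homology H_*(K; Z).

Fix the vertex order 0 < 1 < 2 < 3 < 4 and write every simplex with vertices in increasing order. Then dim K = 3 and the simplices of K are:

  0-simplices (5): [0], [1], [2], [3], [4]
  1-simplices (10): [0,1], [0,2], [0,3], [0,4], [1,2], [1,3], [1,4], [2,3], [2,4], [3,4]
  2-simplices (10): [0,1,2], [0,1,3], [0,1,4], [0,2,3], [0,2,4], [0,3,4], [1,2,3], [1,2,4], [1,3,4], [2,3,4]
  3-simplices (5): [0,1,2,3], [0,1,2,4], [0,1,3,4], [0,2,3,4], [1,2,3,4]

giving chain groups C_0 ≅ Z^5, C_1 ≅ Z^10, C_2 ≅ Z^10, C_3 ≅ Z^5.

∂_1: C_1 → C_0 is given by ∂[p,q] = [q] − [p]. For instance
  ∂[2,4] = [4] − [2].
As a 5×10 matrix over Z this has rank 4, with invariant factors (1,1,1,1).

Boundary ∂_2: C_2 → C_1 acts by ∂[p,q,r] = [q,r] − [p,r] + [p,q]. For instance
  ∂[1,3,4] = [3,4] − [1,4] + [1,3],
  ∂[1,2,3] = [2,3] − [1,3] + [1,2].
As a 10×10 matrix over Z this has rank 6, with invariant factors (1,1,1,1,1,1).

Boundary ∂_3: C_3 → C_2 sends each 3-simplex σ to the alternating sum Σ_i (−1)^i (σ with its i-th vertex removed). For instance
  ∂[1,2,3,4] = [2,3,4] − [1,3,4] + [1,2,4] − [1,2,3],
  ∂[0,1,2,4] = [1,2,4] − [0,2,4] + [0,1,4] − [0,1,2].
This gives a 10×5 integer matrix of rank 4; reducing to Smith normal form yields diagonal entries (1,1,1,1).

Reading off H_k = ker ∂_k / im ∂_{k+1}:

  H_0: rank C_0 − rank ∂_1 = 5 − 4 = 1, and the invariant factors of ∂_1 are all 1, so H_0 ≅ Z.
  H_1: rank ker ∂_1 − rank ∂_2 = (10 − 4) − 6 = 0, and the invariant factors of ∂_2 are all 1, so H_1 ≅ 0.
  H_2: rank ker ∂_2 − rank ∂_3 = (10 − 6) − 4 = 0, and the invariant factors of ∂_3 are all 1, so H_2 ≅ 0.
  H_3: rank ker ∂_3 − rank ∂_4 = (5 − 4) − 0 = 1, and there is no ∂_4, so H_3 ≅ Z.

(K is a triangulation of the 3-sphere S^3.)

H_0 ≅ Z,  H_1 = 0,  H_2 = 0,  H_3 ≅ Z.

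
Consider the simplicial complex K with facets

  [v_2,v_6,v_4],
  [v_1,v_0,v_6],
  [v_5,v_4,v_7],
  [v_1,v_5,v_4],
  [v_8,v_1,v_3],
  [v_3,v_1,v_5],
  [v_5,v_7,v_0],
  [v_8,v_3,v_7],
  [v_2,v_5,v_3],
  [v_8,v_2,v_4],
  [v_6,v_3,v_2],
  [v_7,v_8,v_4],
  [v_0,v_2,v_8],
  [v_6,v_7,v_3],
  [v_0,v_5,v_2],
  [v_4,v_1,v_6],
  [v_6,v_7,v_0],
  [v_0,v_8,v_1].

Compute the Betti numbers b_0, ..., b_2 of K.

b_0 = 1, b_1 = 2, b_2 = 1.

K has 9 vertices, 27 edges, 18 triangles.
rank ∂_0 = 0, rank ∂_1 = 8 ⇒ b_0 = 9 − 0 − 8 = 1; all invariant factors of ∂_1 are 1 so no torsion. So H_0 ≅ Z.
rank ∂_1 = 8, rank ∂_2 = 17 ⇒ b_1 = 27 − 8 − 17 = 2; all invariant factors of ∂_2 are 1 so no torsion. So H_1 ≅ Z^2.
rank ∂_2 = 17, rank ∂_3 = 0 ⇒ b_2 = 18 − 17 − 0 = 1. So H_2 ≅ Z.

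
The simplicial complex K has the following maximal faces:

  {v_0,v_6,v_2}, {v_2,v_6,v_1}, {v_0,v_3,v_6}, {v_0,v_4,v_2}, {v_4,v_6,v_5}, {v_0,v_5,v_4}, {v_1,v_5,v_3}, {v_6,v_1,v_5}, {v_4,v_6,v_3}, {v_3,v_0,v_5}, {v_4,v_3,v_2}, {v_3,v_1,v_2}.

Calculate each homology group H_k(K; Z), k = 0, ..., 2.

Fix the vertex order v_0 < v_1 < v_2 < v_3 < v_4 < v_5 < v_6 and write every simplex with vertices in increasing order. Then dim K = 2 and the simplices of K are:

  0-simplices (7): [v_0], [v_1], [v_2], [v_3], [v_4], [v_5], [v_6]
  1-simplices (18): (18 of them)
  2-simplices (12): (12 of them)

Hence C_0 ≅ Z^7, C_1 ≅ Z^18, C_2 ≅ Z^12.

The boundary map ∂_1: C_1 → C_0 sends each edge [p,q] (with p < q) to q − p. For instance
  ∂[v_1,v_5] = [v_5] − [v_1].
The resulting 7×18 matrix has rank 6, and its Smith normal form has invariant factors (1,1,1,1,1,1).

Boundary ∂_2: C_2 → C_1 acts by ∂[p,q,r] = [q,r] − [p,r] + [p,q]. For instance
  ∂[v_0,v_4,v_5] = [v_4,v_5] − [v_0,v_5] + [v_0,v_4],
  ∂[v_0,v_3,v_5] = [v_3,v_5] − [v_0,v_5] + [v_0,v_3].
The 18×12 boundary matrix has rank 12 and Smith normal form diag(1,1,1,1,1,1,1,1,1,1,1,2).

From H_k ≅ ker(∂_k) / im(∂_{k+1}) we obtain:

  H_0: rank C_0 − rank ∂_1 = 7 − 6 = 1, and the invariant factors of ∂_1 are all 1, so H_0 ≅ Z.
  H_1: rank ker ∂_1 − rank ∂_2 = (18 − 6) − 12 = 0, and ∂_2 has invariant factor 2 > 1, so H_1 ≅ Z/2Z.
  H_2: rank ker ∂_2 − rank ∂_3 = (12 − 12) − 0 = 0, and there is no ∂_3, so H_2 ≅ 0.

(K is a triangulation of the real projective plane RP^2.)

H_0 = Z,  H_1 = Z/2Z,  H_2 = 0.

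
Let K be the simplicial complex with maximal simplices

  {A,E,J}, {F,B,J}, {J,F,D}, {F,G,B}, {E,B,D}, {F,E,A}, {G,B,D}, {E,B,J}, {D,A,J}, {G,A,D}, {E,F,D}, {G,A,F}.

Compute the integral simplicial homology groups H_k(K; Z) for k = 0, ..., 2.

H_0 ≅ Z,  H_1 ≅ Z/2Z,  H_2 = 0.

K has 7 vertices, 18 edges, 12 triangles.
rank ∂_0 = 0, rank ∂_1 = 6 ⇒ b_0 = 7 − 0 − 6 = 1; all invariant factors of ∂_1 are 1 so no torsion. So H_0 ≅ Z.
rank ∂_1 = 6, rank ∂_2 = 12 ⇒ b_1 = 18 − 6 − 12 = 0; ∂_2 has invariant factor(s) [2] giving torsion. So H_1 ≅ Z/2Z.
rank ∂_2 = 12, rank ∂_3 = 0 ⇒ b_2 = 12 − 12 − 0 = 0. So H_2 ≅ 0.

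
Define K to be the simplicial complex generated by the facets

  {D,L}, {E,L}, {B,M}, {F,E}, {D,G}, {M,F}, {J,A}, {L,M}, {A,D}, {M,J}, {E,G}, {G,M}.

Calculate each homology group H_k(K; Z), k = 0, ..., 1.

H_0 = Z,  H_1 = Z^4.

Fix the vertex order A < B < D < E < F < G < J < L < M and write every simplex with vertices in increasing order. Then dim K = 1 and the simplices of K are:

  0-simplices (9): A, B, D, E, F, G, J, L, M
  1-simplices (12): AD, AJ, BM, DG, DL, EF, EG, EL, FM, GM, JM, LM

giving chain groups C_0 ≅ Z^9, C_1 ≅ Z^12.

Boundary ∂_1: C_1 → C_0 maps an edge to its endpoints' difference, ∂[p,q] = q − p. For instance
  ∂AJ = J − A.
This gives a 9×12 integer matrix of rank 8; reducing to Smith normal form yields diagonal entries (1,1,1,1,1,1,1,1).

Now H_k = ker ∂_k / im ∂_{k+1}, so:

  H_0: rank C_0 − rank ∂_1 = 9 − 8 = 1, and the invariant factors of ∂_1 are all 1, so H_0 ≅ Z.
  H_1: rank ker ∂_1 − rank ∂_2 = (12 − 8) − 0 = 4, and there is no ∂_2, so H_1 ≅ Z^4.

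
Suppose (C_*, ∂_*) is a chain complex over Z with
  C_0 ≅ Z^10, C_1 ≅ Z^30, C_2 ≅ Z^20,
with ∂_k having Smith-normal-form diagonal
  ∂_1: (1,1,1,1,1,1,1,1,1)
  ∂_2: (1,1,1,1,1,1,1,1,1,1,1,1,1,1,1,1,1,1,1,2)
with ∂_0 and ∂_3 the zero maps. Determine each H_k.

H_0: b_0 = 10 − 0 − 9 = 1; torsion from ∂_1 factors > 1: none. So H_0 ≅ Z.
H_1: b_1 = 30 − 9 − 20 = 1; torsion from ∂_2 factors > 1: [2]. So H_1 ≅ Z ⊕ Z/2.
H_2: b_2 = 20 − 20 − 0 = 0; torsion from ∂_3 factors > 1: none. So H_2 ≅ 0.

H_0 ≅ Z,  H_1 ≅ Z ⊕ Z/2,  H_2 = 0.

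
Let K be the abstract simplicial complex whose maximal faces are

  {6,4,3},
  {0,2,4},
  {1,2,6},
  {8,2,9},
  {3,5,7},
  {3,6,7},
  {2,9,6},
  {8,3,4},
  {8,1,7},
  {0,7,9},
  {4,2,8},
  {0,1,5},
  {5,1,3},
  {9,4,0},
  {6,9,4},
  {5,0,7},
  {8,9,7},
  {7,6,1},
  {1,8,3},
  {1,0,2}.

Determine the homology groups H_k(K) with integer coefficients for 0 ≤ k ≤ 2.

Fix the vertex order 0 < 1 < 2 < 3 < 4 < 5 < 6 < 7 < 8 < 9 and write every simplex with vertices in increasing order. Then dim K = 2 and the simplices of K are:

  0-simplices (10): [0], [1], [2], [3], [4], [5], [6], [7], [8], [9]
  1-simplices (30): (30 of them)
  2-simplices (20): (20 of them)

Hence C_0 ≅ Z^10, C_1 ≅ Z^30, C_2 ≅ Z^20.

The boundary map ∂_1: C_1 → C_0 is given by ∂[p,q] = [q] − [p]. For instance
  ∂[6,9] = [9] − [6].
As a 10×30 matrix over Z this has rank 9, with invariant factors (1,1,1,1,1,1,1,1,1).

∂_2: C_2 → C_1 maps a triangle to the signed sum of its edges. For instance
  ∂[0,1,5] = [1,5] − [0,5] + [0,1],
  ∂[0,5,7] = [5,7] − [0,7] + [0,5].
The 30×20 boundary matrix has rank 20 and Smith normal form diag(1,1,1,1,1,1,1,1,1,1,1,1,1,1,1,1,1,1,1,2).

From H_k ≅ ker(∂_k) / im(∂_{k+1}) we obtain:

  H_0: rank C_0 − rank ∂_1 = 10 − 9 = 1, and the invariant factors of ∂_1 are all 1, so H_0 ≅ Z.
  H_1: rank ker ∂_1 − rank ∂_2 = (30 − 9) − 20 = 1, and ∂_2 has invariant factor 2 > 1, so H_1 ≅ Z × Z/2.
  H_2: rank ker ∂_2 − rank ∂_3 = (20 − 20) − 0 = 0, and there is no ∂_3, so H_2 ≅ 0.

(K is a triangulation of the Klein bottle.)

H_0 = Z,  H_1 = Z × Z/2,  H_2 = 0.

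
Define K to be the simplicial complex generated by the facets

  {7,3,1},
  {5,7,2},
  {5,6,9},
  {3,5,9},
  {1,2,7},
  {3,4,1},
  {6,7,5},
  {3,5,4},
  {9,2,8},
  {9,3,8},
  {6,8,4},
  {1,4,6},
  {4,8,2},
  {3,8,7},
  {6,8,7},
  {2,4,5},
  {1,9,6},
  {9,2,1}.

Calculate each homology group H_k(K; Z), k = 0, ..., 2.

Fix the vertex order 1 < 2 < 3 < 4 < 5 < 6 < 7 < 8 < 9 and write every simplex with vertices in increasing order. Then dim K = 2 and the simplices of K are:

  0-simplices (9): [1], [2], [3], [4], [5], [6], [7], [8], [9]
  1-simplices (27): (27 of them)
  2-simplices (18): [1,2,7], [1,2,9], [1,3,4], [1,3,7], [1,4,6], [1,6,9], [2,4,5], [2,4,8], [2,5,7], [2,8,9], [3,4,5], [3,5,9], [3,7,8], [3,8,9], [4,6,8], [5,6,7], [5,6,9], [6,7,8]

so the chain groups are C_0 ≅ Z^9, C_1 ≅ Z^27, C_2 ≅ Z^18.

Boundary ∂_1: C_1 → C_0 maps an edge to its endpoints' difference, ∂[p,q] = q − p. For instance
  ∂[3,4] = [4] − [3].
This gives a 9×27 integer matrix of rank 8; reducing to Smith normal form yields diagonal entries (1,1,1,1,1,1,1,1).

The boundary map ∂_2: C_2 → C_1 acts by ∂[p,q,r] = [q,r] − [p,r] + [p,q]. For instance
  ∂[5,6,7] = [6,7] − [5,7] + [5,6],
  ∂[1,6,9] = [6,9] − [1,9] + [1,6].
The resulting 27×18 matrix has rank 17, and its Smith normal form has invariant factors (1,1,1,1,1,1,1,1,1,1,1,1,1,1,1,1,1).

Now H_k = ker ∂_k / im ∂_{k+1}, so:

  H_0: rank C_0 − rank ∂_1 = 9 − 8 = 1, and the invariant factors of ∂_1 are all 1, so H_0 ≅ Z.
  H_1: rank ker ∂_1 − rank ∂_2 = (27 − 8) − 17 = 2, and the invariant factors of ∂_2 are all 1, so H_1 ≅ Z^2.
  H_2: rank ker ∂_2 − rank ∂_3 = (18 − 17) − 0 = 1, and there is no ∂_3, so H_2 ≅ Z.

(K is a triangulation of the torus T^2.)

H_0 ≅ Z,  H_1 ≅ Z^2,  H_2 ≅ Z.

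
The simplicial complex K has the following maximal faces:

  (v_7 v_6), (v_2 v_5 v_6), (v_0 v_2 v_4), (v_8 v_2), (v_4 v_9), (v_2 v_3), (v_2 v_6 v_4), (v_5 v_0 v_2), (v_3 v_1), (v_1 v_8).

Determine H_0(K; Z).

H_0 = Z.

Take the total order v_0 < v_1 < v_2 < v_3 < v_4 < v_5 < v_6 < v_7 < v_8 < v_9 on the vertex set. Then K (dimension 2) consists of the simplices:

  0-simplices (10): [v_0], [v_1], [v_2], [v_3], [v_4], [v_5], [v_6], [v_7], [v_8], [v_9]
  1-simplices (14): [v_0,v_2], [v_0,v_4], [v_0,v_5], [v_1,v_3], [v_1,v_8], [v_2,v_3], [v_2,v_4], [v_2,v_5], [v_2,v_6], [v_2,v_8], [v_4,v_6], [v_4,v_9], [v_5,v_6], [v_6,v_7]
  2-simplices (4): [v_0,v_2,v_4], [v_0,v_2,v_5], [v_2,v_4,v_6], [v_2,v_5,v_6]

Hence C_0 ≅ Z^10, C_1 ≅ Z^14, C_2 ≅ Z^4.

Boundary ∂_1: C_1 → C_0 maps an edge to its endpoints' difference, ∂[p,q] = q − p.
The resulting 10×14 matrix has rank 9, and its Smith normal form has invariant factors (1,1,1,1,1,1,1,1,1).

Boundary ∂_2: C_2 → C_1 sends each 2-simplex [p,q,r] to [q,r] − [p,r] + [p,q]. For instance
  ∂[v_0,v_2,v_5] = [v_2,v_5] − [v_0,v_5] + [v_0,v_2],
  ∂[v_0,v_2,v_4] = [v_2,v_4] − [v_0,v_4] + [v_0,v_2].
As a 14×4 matrix over Z this has rank 4, with invariant factors (1,1,1,1).

Reading off H_k = ker ∂_k / im ∂_{k+1}:

  H_0: rank C_0 − rank ∂_1 = 10 − 9 = 1, and the invariant factors of ∂_1 are all 1, so H_0 ≅ Z.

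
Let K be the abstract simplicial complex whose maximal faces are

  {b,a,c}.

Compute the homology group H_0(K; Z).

Fix the vertex order a < b < c and write every simplex with vertices in increasing order. Then dim K = 2 and the simplices of K are:

  0-simplices (3): a, b, c
  1-simplices (3): ab, ac, bc
  2-simplices (1): abc

Hence C_0 ≅ Z^3, C_1 ≅ Z^3, C_2 ≅ Z^1.

∂_1: C_1 → C_0 sends each edge [p,q] (with p < q) to q − p. For instance
  ∂ac = c − a.
The 3×3 boundary matrix has rank 2 and Smith normal form diag(1,1).

∂_2: C_2 → C_1 sends each 2-simplex [p,q,r] to [q,r] − [p,r] + [p,q]. For instance
  ∂abc = bc − ac + ab.
The 3×1 boundary matrix has rank 1 and Smith normal form diag(1).

From H_k ≅ ker(∂_k) / im(∂_{k+1}) we obtain:

  H_0: rank C_0 − rank ∂_1 = 3 − 2 = 1, and the invariant factors of ∂_1 are all 1, so H_0 = Z.

H_0 = Z.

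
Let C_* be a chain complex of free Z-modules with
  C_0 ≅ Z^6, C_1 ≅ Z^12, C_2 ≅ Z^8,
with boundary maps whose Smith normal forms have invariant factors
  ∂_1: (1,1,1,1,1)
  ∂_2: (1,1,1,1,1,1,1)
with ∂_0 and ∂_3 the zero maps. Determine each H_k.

H_0: b_0 = 6 − 0 − 5 = 1; torsion from ∂_1 factors > 1: none. So H_0 = Z.
H_1: b_1 = 12 − 5 − 7 = 0; torsion from ∂_2 factors > 1: none. So H_1 = 0.
H_2: b_2 = 8 − 7 − 0 = 1; torsion from ∂_3 factors > 1: none. So H_2 = Z.

H_0 = Z,  H_1 = 0,  H_2 = Z.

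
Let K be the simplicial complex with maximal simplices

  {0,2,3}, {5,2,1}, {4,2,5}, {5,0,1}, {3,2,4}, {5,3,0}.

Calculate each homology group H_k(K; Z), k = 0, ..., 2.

K has 6 vertices, 12 edges, 6 triangles.
rank ∂_0 = 0, rank ∂_1 = 5 ⇒ b_0 = 6 − 0 − 5 = 1; all invariant factors of ∂_1 are 1 so no torsion. So H_0 ≅ Z.
rank ∂_1 = 5, rank ∂_2 = 6 ⇒ b_1 = 12 − 5 − 6 = 1; all invariant factors of ∂_2 are 1 so no torsion. So H_1 ≅ Z.
rank ∂_2 = 6, rank ∂_3 = 0 ⇒ b_2 = 6 − 6 − 0 = 0. So H_2 ≅ 0.

H_0 = Z,  H_1 = Z,  H_2 = 0.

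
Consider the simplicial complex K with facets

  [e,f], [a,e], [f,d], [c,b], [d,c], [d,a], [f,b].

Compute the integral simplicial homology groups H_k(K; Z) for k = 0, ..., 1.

Order the vertices as a < b < c < d < e < f. Listing each simplex with vertices in this order, K has dimension 1 with simplices:

  0-simplices (6): a, b, c, d, e, f
  1-simplices (7): ad, ae, bc, bf, cd, df, ef

so the chain groups are C_0 ≅ Z^6, C_1 ≅ Z^7.

Boundary ∂_1: C_1 → C_0 sends each edge [p,q] (with p < q) to q − p.
The resulting 6×7 matrix has rank 5, and its Smith normal form has invariant factors (1,1,1,1,1).

Computing H_k = (kernel of ∂_k) / (image of ∂_{k+1}):

  H_0: rank C_0 − rank ∂_1 = 6 − 5 = 1, and the invariant factors of ∂_1 are all 1, so H_0 = Z.
  H_1: rank ker ∂_1 − rank ∂_2 = (7 − 5) − 0 = 2, and there is no ∂_2, so H_1 = Z^2.

As a check, the Euler characteristic is 6 − 7 = -1, which agrees with 1 − 2 = -1.

H_0 ≅ Z,  H_1 ≅ Z^2.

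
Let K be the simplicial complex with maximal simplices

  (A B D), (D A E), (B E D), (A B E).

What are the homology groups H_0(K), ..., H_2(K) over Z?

H_0 = Z,  H_1 = 0,  H_2 = Z.

We work with the vertex ordering A < B < D < E. The simplices of K, each written with vertices in increasing order, are:

  0-simplices (4): A, B, D, E
  1-simplices (6): AB, AD, AE, BD, BE, DE
  2-simplices (4): ABD, ABE, ADE, BDE

so the chain groups are C_0 ≅ Z^4, C_1 ≅ Z^6, C_2 ≅ Z^4.

The boundary map ∂_1: C_1 → C_0 is given by ∂[p,q] = [q] − [p]. For instance
  ∂AE = E − A.
The 4×6 boundary matrix has rank 3 and Smith normal form diag(1,1,1).

The boundary map ∂_2: C_2 → C_1 maps a triangle to the signed sum of its edges. For instance
  ∂ABD = BD − AD + AB,
  ∂ABE = BE − AE + AB.
This gives a 6×4 integer matrix of rank 3; reducing to Smith normal form yields diagonal entries (1,1,1).

Now H_k = ker ∂_k / im ∂_{k+1}, so:

  H_0: rank C_0 − rank ∂_1 = 4 − 3 = 1, and the invariant factors of ∂_1 are all 1, so H_0 ≅ Z.
  H_1: rank ker ∂_1 − rank ∂_2 = (6 − 3) − 3 = 0, and the invariant factors of ∂_2 are all 1, so H_1 ≅ 0.
  H_2: rank ker ∂_2 − rank ∂_3 = (4 − 3) − 0 = 1, and there is no ∂_3, so H_2 ≅ Z.

(K is a triangulation of the 2-sphere S^2.)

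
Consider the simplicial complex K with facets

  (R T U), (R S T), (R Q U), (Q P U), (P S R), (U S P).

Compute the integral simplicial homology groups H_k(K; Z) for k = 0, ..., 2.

H_0 ≅ Z,  H_1 ≅ Z,  H_2 = 0.

We work with the vertex ordering P < Q < R < S < T < U. The simplices of K, each written with vertices in increasing order, are:

  0-simplices (6): P, Q, R, S, T, U
  1-simplices (12): PQ, PR, PS, PU, QR, QU, RS, RT, RU, ST, SU, TU
  2-simplices (6): PQU, PRS, PSU, QRU, RST, RTU

giving chain groups C_0 ≅ Z^6, C_1 ≅ Z^12, C_2 ≅ Z^6.

∂_1: C_1 → C_0 is given by ∂[p,q] = [q] − [p].
This gives a 6×12 integer matrix of rank 5; reducing to Smith normal form yields diagonal entries (1,1,1,1,1).

The boundary map ∂_2: C_2 → C_1 acts by ∂[p,q,r] = [q,r] − [p,r] + [p,q]. For instance
  ∂QRU = RU − QU + QR,
  ∂PQU = QU − PU + PQ.
The resulting 12×6 matrix has rank 6, and its Smith normal form has invariant factors (1,1,1,1,1,1).

Now H_k = ker ∂_k / im ∂_{k+1}, so:

  H_0: rank C_0 − rank ∂_1 = 6 − 5 = 1, and the invariant factors of ∂_1 are all 1, so H_0 ≅ Z.
  H_1: rank ker ∂_1 − rank ∂_2 = (12 − 5) − 6 = 1, and the invariant factors of ∂_2 are all 1, so H_1 ≅ Z.
  H_2: rank ker ∂_2 − rank ∂_3 = (6 − 6) − 0 = 0, and there is no ∂_3, so H_2 ≅ 0.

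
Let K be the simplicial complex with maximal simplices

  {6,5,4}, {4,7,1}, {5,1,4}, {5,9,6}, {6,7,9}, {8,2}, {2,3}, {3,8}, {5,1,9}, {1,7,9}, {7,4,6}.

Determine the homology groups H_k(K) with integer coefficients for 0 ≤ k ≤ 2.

Order the vertices as 1 < 2 < 3 < 4 < 5 < 6 < 7 < 8 < 9. Listing each simplex with vertices in this order, K has dimension 2 with simplices:

  0-simplices (9): [1], [2], [3], [4], [5], [6], [7], [8], [9]
  1-simplices (15): [1,4], [1,5], [1,7], [1,9], [2,3], [2,8], [3,8], [4,5], [4,6], [4,7], [5,6], [5,9], [6,7], [6,9], [7,9]
  2-simplices (8): [1,4,5], [1,4,7], [1,5,9], [1,7,9], [4,5,6], [4,6,7], [5,6,9], [6,7,9]

so the chain groups are C_0 ≅ Z^9, C_1 ≅ Z^15, C_2 ≅ Z^8.

The boundary map ∂_1: C_1 → C_0 is given by ∂[p,q] = [q] − [p]. For instance
  ∂[1,7] = [7] − [1].
This gives a 9×15 integer matrix of rank 7; reducing to Smith normal form yields diagonal entries (1,1,1,1,1,1,1).

Boundary ∂_2: C_2 → C_1 acts by ∂[p,q,r] = [q,r] − [p,r] + [p,q]. For instance
  ∂[1,4,5] = [4,5] − [1,5] + [1,4],
  ∂[1,5,9] = [5,9] − [1,9] + [1,5].
The resulting 15×8 matrix has rank 7, and its Smith normal form has invariant factors (1,1,1,1,1,1,1).

From H_k ≅ ker(∂_k) / im(∂_{k+1}) we obtain:

  H_0: rank C_0 − rank ∂_1 = 9 − 7 = 2, and the invariant factors of ∂_1 are all 1, so H_0 ≅ Z^2.
  H_1: rank ker ∂_1 − rank ∂_2 = (15 − 7) − 7 = 1, and the invariant factors of ∂_2 are all 1, so H_1 ≅ Z.
  H_2: rank ker ∂_2 − rank ∂_3 = (8 − 7) − 0 = 1, and there is no ∂_3, so H_2 ≅ Z.

As a check, the Euler characteristic is 9 − 15 + 8 = 2, which agrees with 2 − 1 + 1 = 2.

H_0 ≅ Z^2,  H_1 ≅ Z,  H_2 ≅ Z.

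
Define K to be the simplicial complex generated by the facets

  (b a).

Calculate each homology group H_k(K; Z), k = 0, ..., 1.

We work with the vertex ordering a < b. The simplices of K, each written with vertices in increasing order, are:

  0-simplices (2): a, b
  1-simplices (1): ab

so the chain groups are C_0 ≅ Z^2, C_1 ≅ Z^1.

The boundary map ∂_1: C_1 → C_0 is given by ∂[p,q] = [q] − [p]. For instance
  ∂ab = b − a.
The 2×1 boundary matrix has rank 1 and Smith normal form diag(1).

Now H_k = ker ∂_k / im ∂_{k+1}, so:

  H_0: rank C_0 − rank ∂_1 = 2 − 1 = 1, and the invariant factors of ∂_1 are all 1, so H_0 = Z.
  H_1: rank ker ∂_1 − rank ∂_2 = (1 − 1) − 0 = 0, and there is no ∂_2, so H_1 = 0.

(K is a triangulation of the 1-simplex.)

H_0 ≅ Z,  H_1 = 0.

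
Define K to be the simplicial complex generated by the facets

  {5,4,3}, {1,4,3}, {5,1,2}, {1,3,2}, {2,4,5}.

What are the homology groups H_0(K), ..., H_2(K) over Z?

Fix the vertex order 1 < 2 < 3 < 4 < 5 and write every simplex with vertices in increasing order. Then dim K = 2 and the simplices of K are:

  0-simplices (5): [1], [2], [3], [4], [5]
  1-simplices (10): [1,2], [1,3], [1,4], [1,5], [2,3], [2,4], [2,5], [3,4], [3,5], [4,5]
  2-simplices (5): [1,2,3], [1,2,5], [1,3,4], [2,4,5], [3,4,5]

giving chain groups C_0 ≅ Z^5, C_1 ≅ Z^10, C_2 ≅ Z^5.

The boundary map ∂_1: C_1 → C_0 is given by ∂[p,q] = [q] − [p].
This gives a 5×10 integer matrix of rank 4; reducing to Smith normal form yields diagonal entries (1,1,1,1).

∂_2: C_2 → C_1 acts by ∂[p,q,r] = [q,r] − [p,r] + [p,q]. For instance
  ∂[1,2,5] = [2,5] − [1,5] + [1,2],
  ∂[1,2,3] = [2,3] − [1,3] + [1,2].
As a 10×5 matrix over Z this has rank 5, with invariant factors (1,1,1,1,1).

Now H_k = ker ∂_k / im ∂_{k+1}, so:

  H_0: rank C_0 − rank ∂_1 = 5 − 4 = 1, and the invariant factors of ∂_1 are all 1, so H_0 = Z.
  H_1: rank ker ∂_1 − rank ∂_2 = (10 − 4) − 5 = 1, and the invariant factors of ∂_2 are all 1, so H_1 = Z.
  H_2: rank ker ∂_2 − rank ∂_3 = (5 − 5) − 0 = 0, and there is no ∂_3, so H_2 = 0.

H_0 ≅ Z,  H_1 ≅ Z,  H_2 = 0.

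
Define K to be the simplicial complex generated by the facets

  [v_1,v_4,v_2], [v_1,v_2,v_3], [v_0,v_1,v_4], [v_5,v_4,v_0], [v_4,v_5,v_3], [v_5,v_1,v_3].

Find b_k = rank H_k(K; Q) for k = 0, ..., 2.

b_0 = 1, b_1 = 1, b_2 = 0.

We work with the vertex ordering v_0 < v_1 < v_2 < v_3 < v_4 < v_5. The simplices of K, each written with vertices in increasing order, are:

  0-simplices (6): [v_0], [v_1], [v_2], [v_3], [v_4], [v_5]
  1-simplices (12): [v_0,v_1], [v_0,v_4], [v_0,v_5], [v_1,v_2], [v_1,v_3], [v_1,v_4], [v_1,v_5], [v_2,v_3], [v_2,v_4], [v_3,v_4], [v_3,v_5], [v_4,v_5]
  2-simplices (6): [v_0,v_1,v_4], [v_0,v_4,v_5], [v_1,v_2,v_3], [v_1,v_2,v_4], [v_1,v_3,v_5], [v_3,v_4,v_5]

so the chain groups are C_0 ≅ Z^6, C_1 ≅ Z^12, C_2 ≅ Z^6.

The boundary map ∂_1: C_1 → C_0 sends each edge [p,q] (with p < q) to q − p. For instance
  ∂[v_3,v_5] = [v_5] − [v_3].
The resulting 6×12 matrix has rank 5, and its Smith normal form has invariant factors (1,1,1,1,1).

The boundary map ∂_2: C_2 → C_1 maps a triangle to the signed sum of its edges. For instance
  ∂[v_1,v_2,v_4] = [v_2,v_4] − [v_1,v_4] + [v_1,v_2],
  ∂[v_1,v_2,v_3] = [v_2,v_3] − [v_1,v_3] + [v_1,v_2].
The 12×6 boundary matrix has rank 6 and Smith normal form diag(1,1,1,1,1,1).

From H_k ≅ ker(∂_k) / im(∂_{k+1}) we obtain:

  H_0: rank C_0 − rank ∂_1 = 6 − 5 = 1, and the invariant factors of ∂_1 are all 1, so H_0 ≅ Z.
  H_1: rank ker ∂_1 − rank ∂_2 = (12 − 5) − 6 = 1, and the invariant factors of ∂_2 are all 1, so H_1 ≅ Z.
  H_2: rank ker ∂_2 − rank ∂_3 = (6 − 6) − 0 = 0, and there is no ∂_3, so H_2 ≅ 0.

Hence the Betti numbers are b_0 = 1, b_1 = 1, b_2 = 0.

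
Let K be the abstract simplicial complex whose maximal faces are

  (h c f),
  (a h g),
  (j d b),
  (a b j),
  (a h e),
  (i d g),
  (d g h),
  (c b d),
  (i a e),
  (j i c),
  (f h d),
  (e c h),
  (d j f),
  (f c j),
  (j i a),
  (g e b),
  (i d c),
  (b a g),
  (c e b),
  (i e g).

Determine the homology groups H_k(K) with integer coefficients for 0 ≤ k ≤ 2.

Take the total order a < b < c < d < e < f < g < h < i < j on the vertex set. Then K (dimension 2) consists of the simplices:

  0-simplices (10): a, b, c, d, e, f, g, h, i, j
  1-simplices (30): ab, ae, ag, ah, ai, aj, bc, bd, be, bg, bj, cd, ce, cf, ch, ci, cj, df, dg, dh, di, dj, eg, eh, ei, fh, fj, gh, gi, ij
  2-simplices (20): abg, abj, aeh, aei, agh, aij, bcd, bce, bdj, beg, cdi, ceh, cfh, cfj, cij, dfh, dfj, dgh, dgi, egi

giving chain groups C_0 ≅ Z^10, C_1 ≅ Z^30, C_2 ≅ Z^20.

∂_1: C_1 → C_0 is given by ∂[p,q] = [q] − [p].
The resulting 10×30 matrix has rank 9, and its Smith normal form has invariant factors (1,1,1,1,1,1,1,1,1).

The boundary map ∂_2: C_2 → C_1 sends each 2-simplex [p,q,r] to [q,r] − [p,r] + [p,q]. For instance
  ∂bce = ce − be + bc,
  ∂bcd = cd − bd + bc.
As a 30×20 matrix over Z this has rank 20, with invariant factors (1,1,1,1,1,1,1,1,1,1,1,1,1,1,1,1,1,1,1,2).

Now H_k = ker ∂_k / im ∂_{k+1}, so:

  H_0: rank C_0 − rank ∂_1 = 10 − 9 = 1, and the invariant factors of ∂_1 are all 1, so H_0 ≅ Z.
  H_1: rank ker ∂_1 − rank ∂_2 = (30 − 9) − 20 = 1, and ∂_2 has invariant factor 2 > 1, so H_1 ≅ Z ⊕ Z/2.
  H_2: rank ker ∂_2 − rank ∂_3 = (20 − 20) − 0 = 0, and there is no ∂_3, so H_2 ≅ 0.

H_0 = Z,  H_1 = Z ⊕ Z/2,  H_2 = 0.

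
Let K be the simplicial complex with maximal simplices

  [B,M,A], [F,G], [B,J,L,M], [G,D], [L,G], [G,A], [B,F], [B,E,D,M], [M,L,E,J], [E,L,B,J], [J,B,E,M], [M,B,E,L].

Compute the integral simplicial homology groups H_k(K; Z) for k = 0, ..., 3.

H_0 ≅ Z,  H_1 ≅ Z^3,  H_2 = 0,  H_3 ≅ Z.

K has 9 vertices, 20 edges, 14 triangles, 6 3-simplices.
rank ∂_0 = 0, rank ∂_1 = 8 ⇒ b_0 = 9 − 0 − 8 = 1; all invariant factors of ∂_1 are 1 so no torsion. So H_0 = Z.
rank ∂_1 = 8, rank ∂_2 = 9 ⇒ b_1 = 20 − 8 − 9 = 3; all invariant factors of ∂_2 are 1 so no torsion. So H_1 = Z^3.
rank ∂_2 = 9, rank ∂_3 = 5 ⇒ b_2 = 14 − 9 − 5 = 0; all invariant factors of ∂_3 are 1 so no torsion. So H_2 = 0.
rank ∂_3 = 5, rank ∂_4 = 0 ⇒ b_3 = 6 − 5 − 0 = 1. So H_3 = Z.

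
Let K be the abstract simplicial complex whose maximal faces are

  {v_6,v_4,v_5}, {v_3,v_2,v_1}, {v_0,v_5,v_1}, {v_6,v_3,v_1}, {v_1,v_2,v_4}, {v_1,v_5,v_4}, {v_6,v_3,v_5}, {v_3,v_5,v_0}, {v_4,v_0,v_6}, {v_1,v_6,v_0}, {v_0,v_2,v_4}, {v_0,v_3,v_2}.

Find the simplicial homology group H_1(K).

H_1 = Z/2.

K has 7 vertices, 18 edges, 12 triangles.
rank ∂_1 = 6, rank ∂_2 = 12 ⇒ b_1 = 18 − 6 − 12 = 0; ∂_2 has invariant factor(s) [2] giving torsion. So H_1 ≅ Z/2.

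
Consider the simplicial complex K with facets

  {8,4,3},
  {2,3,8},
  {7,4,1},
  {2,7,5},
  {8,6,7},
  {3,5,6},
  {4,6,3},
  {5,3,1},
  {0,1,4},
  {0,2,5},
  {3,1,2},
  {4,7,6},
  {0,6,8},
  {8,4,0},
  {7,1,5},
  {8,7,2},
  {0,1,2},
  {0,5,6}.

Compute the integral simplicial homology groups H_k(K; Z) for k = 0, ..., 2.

We work with the vertex ordering 0 < 1 < 2 < 3 < 4 < 5 < 6 < 7 < 8. The simplices of K, each written with vertices in increasing order, are:

  0-simplices (9): [0], [1], [2], [3], [4], [5], [6], [7], [8]
  1-simplices (27): (27 of them)
  2-simplices (18): [0,1,2], [0,1,4], [0,2,5], [0,4,8], [0,5,6], [0,6,8], [1,2,3], [1,3,5], [1,4,7], [1,5,7], [2,3,8], [2,5,7], [2,7,8], [3,4,6], [3,4,8], [3,5,6], [4,6,7], [6,7,8]

Hence C_0 ≅ Z^9, C_1 ≅ Z^27, C_2 ≅ Z^18.

The boundary map ∂_1: C_1 → C_0 sends each edge [p,q] (with p < q) to q − p.
The resulting 9×27 matrix has rank 8, and its Smith normal form has invariant factors (1,1,1,1,1,1,1,1).

Boundary ∂_2: C_2 → C_1 acts by ∂[p,q,r] = [q,r] − [p,r] + [p,q]. For instance
  ∂[1,2,3] = [2,3] − [1,3] + [1,2],
  ∂[2,5,7] = [5,7] − [2,7] + [2,5].
This gives a 27×18 integer matrix of rank 18; reducing to Smith normal form yields diagonal entries (1,1,1,1,1,1,1,1,1,1,1,1,1,1,1,1,1,2).

Reading off H_k = ker ∂_k / im ∂_{k+1}:

  H_0: rank C_0 − rank ∂_1 = 9 − 8 = 1, and the invariant factors of ∂_1 are all 1, so H_0 = Z.
  H_1: rank ker ∂_1 − rank ∂_2 = (27 − 8) − 18 = 1, and ∂_2 has invariant factor 2 > 1, so H_1 = Z ⊕ Z/2Z.
  H_2: rank ker ∂_2 − rank ∂_3 = (18 − 18) − 0 = 0, and there is no ∂_3, so H_2 = 0.

As a check, the Euler characteristic is 9 − 27 + 18 = 0, which agrees with 1 − 1 + 0 = 0.

H_0 = Z,  H_1 = Z ⊕ Z/2Z,  H_2 = 0.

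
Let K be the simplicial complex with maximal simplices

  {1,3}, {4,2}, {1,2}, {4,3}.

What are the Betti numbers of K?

b_0 = 1, b_1 = 1.

Fix the vertex order 1 < 2 < 3 < 4 and write every simplex with vertices in increasing order. Then dim K = 1 and the simplices of K are:

  0-simplices (4): [1], [2], [3], [4]
  1-simplices (4): [1,2], [1,3], [2,4], [3,4]

so the chain groups are C_0 ≅ Z^4, C_1 ≅ Z^4.

The boundary map ∂_1: C_1 → C_0 sends each edge [p,q] (with p < q) to q − p.
As a 4×4 matrix over Z this has rank 3, with invariant factors (1,1,1).

Computing H_k = (kernel of ∂_k) / (image of ∂_{k+1}):

  H_0: rank C_0 − rank ∂_1 = 4 − 3 = 1, and the invariant factors of ∂_1 are all 1, so H_0 = Z.
  H_1: rank ker ∂_1 − rank ∂_2 = (4 − 3) − 0 = 1, and there is no ∂_2, so H_1 = Z.

As a check, the Euler characteristic is 4 − 4 = 0, which agrees with 1 − 1 = 0.

Hence the Betti numbers are b_0 = 1, b_1 = 1.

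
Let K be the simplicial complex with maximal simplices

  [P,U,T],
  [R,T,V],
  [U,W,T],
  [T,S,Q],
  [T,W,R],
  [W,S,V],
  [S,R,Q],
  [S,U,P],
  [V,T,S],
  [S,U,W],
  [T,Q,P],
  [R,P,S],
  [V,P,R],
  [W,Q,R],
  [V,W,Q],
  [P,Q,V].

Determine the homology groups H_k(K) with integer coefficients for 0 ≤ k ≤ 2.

Fix the vertex order P < Q < R < S < T < U < V < W and write every simplex with vertices in increasing order. Then dim K = 2 and the simplices of K are:

  0-simplices (8): P, Q, R, S, T, U, V, W
  1-simplices (24): PQ, PR, PS, PT, PU, PV, QR, QS, QT, QV, QW, RS, RT, RV, RW, ST, SU, SV, SW, TU, TV, TW, UW, VW
  2-simplices (16): PQT, PQV, PRS, PRV, PSU, PTU, QRS, QRW, QST, QVW, RTV, RTW, STV, SUW, SVW, TUW

Hence C_0 ≅ Z^8, C_1 ≅ Z^24, C_2 ≅ Z^16.

The boundary map ∂_1: C_1 → C_0 is given by ∂[p,q] = [q] − [p]. For instance
  ∂PU = U − P.
The resulting 8×24 matrix has rank 7, and its Smith normal form has invariant factors (1,1,1,1,1,1,1).

Boundary ∂_2: C_2 → C_1 sends each 2-simplex [p,q,r] to [q,r] − [p,r] + [p,q]. For instance
  ∂TUW = UW − TW + TU,
  ∂PRS = RS − PS + PR.
This gives a 24×16 integer matrix of rank 15; reducing to Smith normal form yields diagonal entries (1,1,1,1,1,1,1,1,1,1,1,1,1,1,1).

Now H_k = ker ∂_k / im ∂_{k+1}, so:

  H_0: rank C_0 − rank ∂_1 = 8 − 7 = 1, and the invariant factors of ∂_1 are all 1, so H_0 ≅ Z.
  H_1: rank ker ∂_1 − rank ∂_2 = (24 − 7) − 15 = 2, and the invariant factors of ∂_2 are all 1, so H_1 ≅ Z^2.
  H_2: rank ker ∂_2 − rank ∂_3 = (16 − 15) − 0 = 1, and there is no ∂_3, so H_2 ≅ Z.

As a check, the Euler characteristic is 8 − 24 + 16 = 0, which agrees with 1 − 2 + 1 = 0.

H_0 = Z,  H_1 = Z^2,  H_2 = Z.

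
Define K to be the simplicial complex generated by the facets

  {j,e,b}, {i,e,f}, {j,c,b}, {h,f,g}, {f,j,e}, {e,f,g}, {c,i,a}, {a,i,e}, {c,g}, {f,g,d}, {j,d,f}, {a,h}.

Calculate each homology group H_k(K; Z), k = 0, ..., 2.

Take the total order a < b < c < d < e < f < g < h < i < j on the vertex set. Then K (dimension 2) consists of the simplices:

  0-simplices (10): a, b, c, d, e, f, g, h, i, j
  1-simplices (22): ac, ae, ah, ai, bc, be, bj, cg, ci, cj, df, dg, dj, ef, eg, ei, ej, fg, fh, fi, fj, gh
  2-simplices (10): aci, aei, bcj, bej, dfg, dfj, efg, efi, efj, fgh

Hence C_0 ≅ Z^10, C_1 ≅ Z^22, C_2 ≅ Z^10.

Boundary ∂_1: C_1 → C_0 maps an edge to its endpoints' difference, ∂[p,q] = q − p. For instance
  ∂ef = f − e.
As a 10×22 matrix over Z this has rank 9, with invariant factors (1,1,1,1,1,1,1,1,1).

The boundary map ∂_2: C_2 → C_1 maps a triangle to the signed sum of its edges. For instance
  ∂aei = ei − ai + ae,
  ∂bcj = cj − bj + bc.
The 22×10 boundary matrix has rank 10 and Smith normal form diag(1,1,1,1,1,1,1,1,1,1).

From H_k ≅ ker(∂_k) / im(∂_{k+1}) we obtain:

  H_0: rank C_0 − rank ∂_1 = 10 − 9 = 1, and the invariant factors of ∂_1 are all 1, so H_0 ≅ Z.
  H_1: rank ker ∂_1 − rank ∂_2 = (22 − 9) − 10 = 3, and the invariant factors of ∂_2 are all 1, so H_1 ≅ Z^3.
  H_2: rank ker ∂_2 − rank ∂_3 = (10 − 10) − 0 = 0, and there is no ∂_3, so H_2 ≅ 0.

H_0 ≅ Z,  H_1 ≅ Z^3,  H_2 = 0.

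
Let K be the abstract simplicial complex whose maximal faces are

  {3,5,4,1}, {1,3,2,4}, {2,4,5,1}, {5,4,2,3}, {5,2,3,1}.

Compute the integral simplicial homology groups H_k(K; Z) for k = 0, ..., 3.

H_0 ≅ Z,  H_1 = 0,  H_2 = 0,  H_3 ≅ Z.

K has 5 vertices, 10 edges, 10 triangles, 5 3-simplices.
rank ∂_0 = 0, rank ∂_1 = 4 ⇒ b_0 = 5 − 0 − 4 = 1; all invariant factors of ∂_1 are 1 so no torsion. So H_0 = Z.
rank ∂_1 = 4, rank ∂_2 = 6 ⇒ b_1 = 10 − 4 − 6 = 0; all invariant factors of ∂_2 are 1 so no torsion. So H_1 = 0.
rank ∂_2 = 6, rank ∂_3 = 4 ⇒ b_2 = 10 − 6 − 4 = 0; all invariant factors of ∂_3 are 1 so no torsion. So H_2 = 0.
rank ∂_3 = 4, rank ∂_4 = 0 ⇒ b_3 = 5 − 4 − 0 = 1. So H_3 = Z.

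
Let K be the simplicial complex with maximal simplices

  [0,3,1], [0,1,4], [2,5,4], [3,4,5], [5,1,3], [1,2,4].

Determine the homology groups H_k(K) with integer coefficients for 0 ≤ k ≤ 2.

We work with the vertex ordering 0 < 1 < 2 < 3 < 4 < 5. The simplices of K, each written with vertices in increasing order, are:

  0-simplices (6): [0], [1], [2], [3], [4], [5]
  1-simplices (12): [0,1], [0,3], [0,4], [1,2], [1,3], [1,4], [1,5], [2,4], [2,5], [3,4], [3,5], [4,5]
  2-simplices (6): [0,1,3], [0,1,4], [1,2,4], [1,3,5], [2,4,5], [3,4,5]

so the chain groups are C_0 ≅ Z^6, C_1 ≅ Z^12, C_2 ≅ Z^6.

Boundary ∂_1: C_1 → C_0 sends each edge [p,q] (with p < q) to q − p. For instance
  ∂[4,5] = [5] − [4].
The resulting 6×12 matrix has rank 5, and its Smith normal form has invariant factors (1,1,1,1,1).

Boundary ∂_2: C_2 → C_1 sends each 2-simplex [p,q,r] to [q,r] − [p,r] + [p,q]. For instance
  ∂[0,1,4] = [1,4] − [0,4] + [0,1],
  ∂[0,1,3] = [1,3] − [0,3] + [0,1].
The resulting 12×6 matrix has rank 6, and its Smith normal form has invariant factors (1,1,1,1,1,1).

Reading off H_k = ker ∂_k / im ∂_{k+1}:

  H_0: rank C_0 − rank ∂_1 = 6 − 5 = 1, and the invariant factors of ∂_1 are all 1, so H_0 ≅ Z.
  H_1: rank ker ∂_1 − rank ∂_2 = (12 − 5) − 6 = 1, and the invariant factors of ∂_2 are all 1, so H_1 ≅ Z.
  H_2: rank ker ∂_2 − rank ∂_3 = (6 − 6) − 0 = 0, and there is no ∂_3, so H_2 ≅ 0.

As a check, the Euler characteristic is 6 − 12 + 6 = 0, which agrees with 1 − 1 + 0 = 0.
(K is a triangulation of the cylinder S^1 x I.)

H_0 ≅ Z,  H_1 ≅ Z,  H_2 = 0.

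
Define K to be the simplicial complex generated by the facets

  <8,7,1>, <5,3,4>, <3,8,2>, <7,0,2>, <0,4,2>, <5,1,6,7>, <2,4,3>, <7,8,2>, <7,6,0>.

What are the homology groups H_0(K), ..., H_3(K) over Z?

H_0 = Z,  H_1 = Z,  H_2 = 0,  H_3 = 0.

Fix the vertex order 0 < 1 < 2 < 3 < 4 < 5 < 6 < 7 < 8 and write every simplex with vertices in increasing order. Then dim K = 3 and the simplices of K are:

  0-simplices (9): [0], [1], [2], [3], [4], [5], [6], [7], [8]
  1-simplices (20): [0,2], [0,4], [0,6], [0,7], [1,5], [1,6], [1,7], [1,8], [2,3], [2,4], [2,7], [2,8], [3,4], [3,5], [3,8], [4,5], [5,6], [5,7], [6,7], [7,8]
  2-simplices (12): [0,2,4], [0,2,7], [0,6,7], [1,5,6], [1,5,7], [1,6,7], [1,7,8], [2,3,4], [2,3,8], [2,7,8], [3,4,5], [5,6,7]
  3-simplices (1): [1,5,6,7]

giving chain groups C_0 ≅ Z^9, C_1 ≅ Z^20, C_2 ≅ Z^12, C_3 ≅ Z^1.

∂_1: C_1 → C_0 is given by ∂[p,q] = [q] − [p]. For instance
  ∂[2,8] = [8] − [2].
As a 9×20 matrix over Z this has rank 8, with invariant factors (1,1,1,1,1,1,1,1).

Boundary ∂_2: C_2 → C_1 sends each 2-simplex [p,q,r] to [q,r] − [p,r] + [p,q]. For instance
  ∂[1,7,8] = [7,8] − [1,8] + [1,7],
  ∂[2,3,4] = [3,4] − [2,4] + [2,3].
This gives a 20×12 integer matrix of rank 11; reducing to Smith normal form yields diagonal entries (1,1,1,1,1,1,1,1,1,1,1).

The boundary map ∂_3: C_3 → C_2 sends each 3-simplex σ to the alternating sum Σ_i (−1)^i (σ with its i-th vertex removed). For instance
  ∂[1,5,6,7] = [5,6,7] − [1,6,7] + [1,5,7] − [1,5,6].
The 12×1 boundary matrix has rank 1 and Smith normal form diag(1).

Reading off H_k = ker ∂_k / im ∂_{k+1}:

  H_0: rank C_0 − rank ∂_1 = 9 − 8 = 1, and the invariant factors of ∂_1 are all 1, so H_0 = Z.
  H_1: rank ker ∂_1 − rank ∂_2 = (20 − 8) − 11 = 1, and the invariant factors of ∂_2 are all 1, so H_1 = Z.
  H_2: rank ker ∂_2 − rank ∂_3 = (12 − 11) − 1 = 0, and the invariant factors of ∂_3 are all 1, so H_2 = 0.
  H_3: rank ker ∂_3 − rank ∂_4 = (1 − 1) − 0 = 0, and there is no ∂_4, so H_3 = 0.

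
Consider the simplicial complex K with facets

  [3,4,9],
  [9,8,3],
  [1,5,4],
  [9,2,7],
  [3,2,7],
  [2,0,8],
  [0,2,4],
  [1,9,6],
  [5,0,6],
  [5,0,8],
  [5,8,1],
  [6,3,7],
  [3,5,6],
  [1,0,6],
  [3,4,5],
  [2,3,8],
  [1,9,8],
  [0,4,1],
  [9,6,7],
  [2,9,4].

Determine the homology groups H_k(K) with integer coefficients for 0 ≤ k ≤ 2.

H_0 ≅ Z,  H_1 ≅ Z ⊕ Z/2,  H_2 = 0.

Take the total order 0 < 1 < 2 < 3 < 4 < 5 < 6 < 7 < 8 < 9 on the vertex set. Then K (dimension 2) consists of the simplices:

  0-simplices (10): [0], [1], [2], [3], [4], [5], [6], [7], [8], [9]
  1-simplices (30): (30 of them)
  2-simplices (20): (20 of them)

so the chain groups are C_0 ≅ Z^10, C_1 ≅ Z^30, C_2 ≅ Z^20.

The boundary map ∂_1: C_1 → C_0 is given by ∂[p,q] = [q] − [p].
As a 10×30 matrix over Z this has rank 9, with invariant factors (1,1,1,1,1,1,1,1,1).

Boundary ∂_2: C_2 → C_1 maps a triangle to the signed sum of its edges. For instance
  ∂[0,5,8] = [5,8] − [0,8] + [0,5],
  ∂[0,1,6] = [1,6] − [0,6] + [0,1].
As a 30×20 matrix over Z this has rank 20, with invariant factors (1,1,1,1,1,1,1,1,1,1,1,1,1,1,1,1,1,1,1,2).

Now H_k = ker ∂_k / im ∂_{k+1}, so:

  H_0: rank C_0 − rank ∂_1 = 10 − 9 = 1, and the invariant factors of ∂_1 are all 1, so H_0 ≅ Z.
  H_1: rank ker ∂_1 − rank ∂_2 = (30 − 9) − 20 = 1, and ∂_2 has invariant factor 2 > 1, so H_1 ≅ Z ⊕ Z/2.
  H_2: rank ker ∂_2 − rank ∂_3 = (20 − 20) − 0 = 0, and there is no ∂_3, so H_2 ≅ 0.

As a check, the Euler characteristic is 10 − 30 + 20 = 0, which agrees with 1 − 1 + 0 = 0.
(K is a triangulation of the Klein bottle.)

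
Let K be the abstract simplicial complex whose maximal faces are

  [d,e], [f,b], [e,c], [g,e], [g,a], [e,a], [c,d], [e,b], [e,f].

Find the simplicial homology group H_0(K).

H_0 ≅ Z.

We work with the vertex ordering a < b < c < d < e < f < g. The simplices of K, each written with vertices in increasing order, are:

  0-simplices (7): a, b, c, d, e, f, g
  1-simplices (9): ae, ag, be, bf, cd, ce, de, ef, eg

so the chain groups are C_0 ≅ Z^7, C_1 ≅ Z^9.

The boundary map ∂_1: C_1 → C_0 sends each edge [p,q] (with p < q) to q − p. For instance
  ∂cd = d − c.
The resulting 7×9 matrix has rank 6, and its Smith normal form has invariant factors (1,1,1,1,1,1).

From H_k ≅ ker(∂_k) / im(∂_{k+1}) we obtain:

  H_0: rank C_0 − rank ∂_1 = 7 − 6 = 1, and the invariant factors of ∂_1 are all 1, so H_0 ≅ Z.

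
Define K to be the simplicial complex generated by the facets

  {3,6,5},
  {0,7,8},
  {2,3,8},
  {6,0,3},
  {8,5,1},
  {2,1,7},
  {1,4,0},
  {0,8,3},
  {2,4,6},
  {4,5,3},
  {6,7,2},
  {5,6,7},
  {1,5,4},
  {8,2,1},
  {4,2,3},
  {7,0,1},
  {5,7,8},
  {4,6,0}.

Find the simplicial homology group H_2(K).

Take the total order 0 < 1 < 2 < 3 < 4 < 5 < 6 < 7 < 8 on the vertex set. Then K (dimension 2) consists of the simplices:

  0-simplices (9): [0], [1], [2], [3], [4], [5], [6], [7], [8]
  1-simplices (27): (27 of them)
  2-simplices (18): [0,1,4], [0,1,7], [0,3,6], [0,3,8], [0,4,6], [0,7,8], [1,2,7], [1,2,8], [1,4,5], [1,5,8], [2,3,4], [2,3,8], [2,4,6], [2,6,7], [3,4,5], [3,5,6], [5,6,7], [5,7,8]

giving chain groups C_0 ≅ Z^9, C_1 ≅ Z^27, C_2 ≅ Z^18.

The boundary map ∂_1: C_1 → C_0 maps an edge to its endpoints' difference, ∂[p,q] = q − p. For instance
  ∂[3,8] = [8] − [3].
As a 9×27 matrix over Z this has rank 8, with invariant factors (1,1,1,1,1,1,1,1).

The boundary map ∂_2: C_2 → C_1 maps a triangle to the signed sum of its edges. For instance
  ∂[2,6,7] = [6,7] − [2,7] + [2,6],
  ∂[0,4,6] = [4,6] − [0,6] + [0,4].
This gives a 27×18 integer matrix of rank 18; reducing to Smith normal form yields diagonal entries (1,1,1,1,1,1,1,1,1,1,1,1,1,1,1,1,1,2).

Computing H_k = (kernel of ∂_k) / (image of ∂_{k+1}):

  H_2: rank ker ∂_2 − rank ∂_3 = (18 − 18) − 0 = 0, and there is no ∂_3, so H_2 ≅ 0.

H_2 ≅ 0.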